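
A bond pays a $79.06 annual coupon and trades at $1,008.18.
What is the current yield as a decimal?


Formula: Current yield = annual coupon / price
Substituting: CY = $79.06 / $1,008.18
CY = 0.078419

0.078419


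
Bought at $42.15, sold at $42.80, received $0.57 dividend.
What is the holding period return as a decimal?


Formula: HPR = (P1 - P0 + D) / P0
Gain: $42.80 - $42.15 + $0.57 = $1.22
HPR = $1.22 / $42.15 = 0.0289

0.0289


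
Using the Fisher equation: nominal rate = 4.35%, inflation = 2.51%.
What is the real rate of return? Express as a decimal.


Formula: (1 + r_real) = (1 + r_nom) / (1 + inflation)
Substituting: (1 + r_real) = 1.0435 / 1.0251
(1 + r_real) = 1.017949
r_real = 1.017949 - 1 = 0.017949

0.017949


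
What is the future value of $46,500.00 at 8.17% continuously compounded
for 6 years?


Formula: FV = P * e^(r*t)
Exponent: r*t = 0.0817 * 6 = 0.4902
e^(0.4902) = 1.632643
FV = $46,500.00 * 1.632643 = $75,917.89

$75,917.89


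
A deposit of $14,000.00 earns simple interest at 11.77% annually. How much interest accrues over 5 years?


Formula: I = P * r * t
Substituting: I = $14,000.00 * 0.1177 * 5
Step: I = $14,000.00 * 0.5885
I = $8,239.00

$8,239.00


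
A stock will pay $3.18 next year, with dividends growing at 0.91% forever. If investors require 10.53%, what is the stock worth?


Formula: P = D1 / (r - g)
Spread: r - g = 0.1053 - 0.0091 = 0.0962
Substituting: P = $3.18 / 0.0962
P = $33.06

$33.06


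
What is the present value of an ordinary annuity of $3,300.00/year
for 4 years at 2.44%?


Formula: PV = PMT * (1 - (1+r)^(-n)) / r
Discount factor: (1 + 0.0244)^(-4) = 0.908075
Bracket: 1 - 0.908075 = 0.091925
PV = $3,300.00 * 0.091925 / 0.0244 = $12,432.48

$12,432.48


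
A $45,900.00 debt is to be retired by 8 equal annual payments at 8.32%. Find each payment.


Formula: PMT = PV * r / (1 - (1+r)^(-n))
Denominator: 1 - (1 + 0.0832)^(-8) = 0.472368
Numerator: $45,900.00 * 0.0832 = 3818.88
PMT = 3818.88 / 0.472368 = $8,084.54

$8,084.54


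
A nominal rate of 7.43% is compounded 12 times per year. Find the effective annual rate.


Formula: EAR = (1 + r/m)^m - 1
Period rate: r/m = 0.0743 / 12 = 0.006192
Compounding: (1 + 0.006192)^12 = 1.076883
EAR = 1.076883 - 1 = 0.076883

0.076883


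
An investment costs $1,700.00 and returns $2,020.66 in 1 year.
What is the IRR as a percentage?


Formula: IRR = C1/C0 - 1
Substituting: IRR = $2,020.66 / $1,700.00 - 1
Ratio: 1.188624 - 1 = 0.188624
IRR = 18.8624%

18.8624%


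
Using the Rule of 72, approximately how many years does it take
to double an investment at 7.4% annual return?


Formula: Years ≈ 72 / r
Substituting: Years ≈ 72 / 7.4
Years ≈ 9.7

9.7 years


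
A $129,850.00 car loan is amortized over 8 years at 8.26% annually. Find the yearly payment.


Formula: PMT = PV * r / (1 - (1+r)^(-n))
Denominator: 1 - (1 + 0.0826)^(-8) = 0.470024
Numerator: $129,850.00 * 0.0826 = 10725.61
PMT = 10725.61 / 0.470024 = $22,819.26

$22,819.26


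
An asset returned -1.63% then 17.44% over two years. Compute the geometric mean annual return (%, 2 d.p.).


Formula: Geometric mean = ((1+r1)*(1+r2))^(1/2) - 1
Product: (1 + -0.0163) * (1 + 0.1744) = 0.9837 * 1.1744 = 1.155257
Square root: 1.155257^0.5 = 1.074829
Geometric mean = 1.074829 - 1 = 0.074829
As percentage: 7.48%

7.48%


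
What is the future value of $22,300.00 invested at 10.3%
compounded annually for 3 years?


Formula: FV = P * (1 + r)^n
Substituting: FV = $22,300.00 * (1 + 0.103)^3
Growth factor: (1.103)^3 = 1.34192
FV = $22,300.00 * 1.34192 = $29,924.81

$29,924.81


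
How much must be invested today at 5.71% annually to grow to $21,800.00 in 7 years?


Formula: PV = FV / (1 + r)^n
Substituting: PV = $21,800.00 / (1 + 0.0571)^7
Discount factor: (1.0571)^7 = 1.47507
PV = $21,800.00 / 1.47507 = $14,778.96

$14,778.96


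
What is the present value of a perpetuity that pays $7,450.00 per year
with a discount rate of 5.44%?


Formula: PV = C / r
Substituting: PV = $7,450.00 / 0.0544
PV = $136,948.53

$136,948.53


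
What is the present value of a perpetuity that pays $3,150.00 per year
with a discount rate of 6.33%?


Formula: PV = C / r
Substituting: PV = $3,150.00 / 0.0633
PV = $49,763.03

$49,763.03


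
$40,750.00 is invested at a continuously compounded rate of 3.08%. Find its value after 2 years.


Formula: FV = P * e^(r*t)
Exponent: r*t = 0.0308 * 2 = 0.0616
e^(0.0616) = 1.063537
FV = $40,750.00 * 1.063537 = $43,339.13

$43,339.13


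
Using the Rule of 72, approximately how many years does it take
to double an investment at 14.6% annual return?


Formula: Years ≈ 72 / r
Substituting: Years ≈ 72 / 14.6
Years ≈ 4.9

4.9 years


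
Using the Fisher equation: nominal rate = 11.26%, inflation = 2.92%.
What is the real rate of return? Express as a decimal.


Formula: (1 + r_real) = (1 + r_nom) / (1 + inflation)
Substituting: (1 + r_real) = 1.1126 / 1.0292
(1 + r_real) = 1.081034
r_real = 1.081034 - 1 = 0.081034

0.081034


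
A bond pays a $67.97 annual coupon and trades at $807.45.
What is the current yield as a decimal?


Formula: Current yield = annual coupon / price
Substituting: CY = $67.97 / $807.45
CY = 0.084179

0.084179


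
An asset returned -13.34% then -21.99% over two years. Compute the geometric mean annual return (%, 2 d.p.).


Formula: Geometric mean = ((1+r1)*(1+r2))^(1/2) - 1
Product: (1 + -0.1334) * (1 + -0.2199) = 0.8666 * 0.7801 = 0.676035
Square root: 0.676035^0.5 = 0.822213
Geometric mean = 0.822213 - 1 = -0.177787
As percentage: -17.78%

-17.78%


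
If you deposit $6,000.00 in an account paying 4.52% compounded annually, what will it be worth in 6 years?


Formula: FV = P * (1 + r)^n
Substituting: FV = $6,000.00 * (1 + 0.0452)^6
Growth factor: (1.0452)^6 = 1.303756
FV = $6,000.00 * 1.303756 = $7,822.54

$7,822.54


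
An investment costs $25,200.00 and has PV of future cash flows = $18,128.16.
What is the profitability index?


Formula: PI = PV(cash flows) / initial investment
Substituting: PI = $18,128.16 / $25,200.00
PI = 0.7194

0.7194


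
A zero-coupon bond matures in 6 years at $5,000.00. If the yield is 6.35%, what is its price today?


Formula: Price = FV / (1 + r)^n
Substituting: Price = $5,000.00 / (1 + 0.0635)^6
Discount factor: (1.0635)^6 = 1.446855
Price = $5,000.00 / 1.446855 = $3,455.77

$3,455.77


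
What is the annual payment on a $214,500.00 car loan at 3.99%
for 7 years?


Formula: PMT = PV * r / (1 - (1+r)^(-n))
Denominator: 1 - (1 + 0.0399)^(-7) = 0.239571
Numerator: $214,500.00 * 0.0399 = 8558.55
PMT = 8558.55 / 0.239571 = $35,724.56

$35,724.56


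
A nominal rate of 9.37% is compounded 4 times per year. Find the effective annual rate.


Formula: EAR = (1 + r/m)^m - 1
Period rate: r/m = 0.0937 / 4 = 0.023425
Compounding: (1 + 0.023425)^4 = 1.097044
EAR = 1.097044 - 1 = 0.097044

0.097044


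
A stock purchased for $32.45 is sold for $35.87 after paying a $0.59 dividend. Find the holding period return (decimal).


Formula: HPR = (P1 - P0 + D) / P0
Gain: $35.87 - $32.45 + $0.59 = $4.01
HPR = $4.01 / $32.45 = 0.1236

0.1236


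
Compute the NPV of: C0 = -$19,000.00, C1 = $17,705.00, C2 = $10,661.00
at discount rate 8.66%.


Formula: NPV = C0 + C1/(1+r) + C2/(1+r)^2
Discount C1: $17,705.00 / (1 + 0.0866) = $16,293.94
Discount C2: $10,661.00 / (1 + 0.0866)^2 = $9,029.39
NPV = -$19,000.00 + $16,293.94 + $9,029.39 = $6,323.34

$6,323.34


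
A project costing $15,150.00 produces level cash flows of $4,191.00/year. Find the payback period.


Formula: Payback = investment / annual cash flow
Substituting: Payback = $15,150.00 / $4,191.00
Payback = 3.6149 years

3.6149 years


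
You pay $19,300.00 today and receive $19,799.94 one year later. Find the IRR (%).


Formula: IRR = C1/C0 - 1
Substituting: IRR = $19,799.94 / $19,300.00 - 1
Ratio: 1.025904 - 1 = 0.025904
IRR = 2.5904%

2.5904%


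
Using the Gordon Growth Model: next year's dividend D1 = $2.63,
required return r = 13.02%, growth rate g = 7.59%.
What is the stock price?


Formula: P = D1 / (r - g)
Spread: r - g = 0.1302 - 0.0759 = 0.0543
Substituting: P = $2.63 / 0.0543
P = $48.43

$48.43


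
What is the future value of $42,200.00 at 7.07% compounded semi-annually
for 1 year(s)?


Formula: FV = P * (1 + r/m)^(m*t)
Period rate: r/m = 0.0707 / 2 = 0.03535
Total periods: m*t = 2 * 1 = 2
Growth factor: (1 + 0.03535)^2 = 1.07195
FV = $42,200.00 * 1.07195 = $45,236.27

$45,236.27


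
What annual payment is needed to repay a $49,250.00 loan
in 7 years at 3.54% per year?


Formula: PMT = PV * r / (1 - (1+r)^(-n))
Denominator: 1 - (1 + 0.0354)^(-7) = 0.216132
Numerator: $49,250.00 * 0.0354 = 1743.45
PMT = 1743.45 / 0.216132 = $8,066.59

$8,066.59


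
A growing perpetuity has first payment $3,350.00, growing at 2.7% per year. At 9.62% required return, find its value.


Formula: PV = C / (r - g)
Spread: r - g = 0.0962 - 0.027 = 0.0692
Substituting: PV = $3,350.00 / 0.0692
PV = $48,410.40

$48,410.40


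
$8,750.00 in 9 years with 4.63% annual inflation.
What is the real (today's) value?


Formula: Real value = nominal / (1 + inflation)^years
Price level: (1 + 0.0463)^9 = 1.502817
Real value = $8,750.00 / 1.502817 = $5,822.40

$5,822.40


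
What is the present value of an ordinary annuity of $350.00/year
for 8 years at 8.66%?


Formula: PV = PMT * (1 - (1+r)^(-n)) / r
Discount factor: (1 + 0.0866)^(-8) = 0.514568
Bracket: 1 - 0.514568 = 0.485432
PV = $350.00 * 0.485432 / 0.0866 = $1,961.91

$1,961.91


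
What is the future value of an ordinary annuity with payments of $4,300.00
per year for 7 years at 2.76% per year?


Formula: FV = PMT * ((1+r)^n - 1) / r
Growth factor: (1 + 0.0276)^7 = 1.209953
Numerator: 1.209953 - 1 = 0.209953
FV = $4,300.00 * 0.209953 / 0.0276 = $32,710.14

$32,710.14


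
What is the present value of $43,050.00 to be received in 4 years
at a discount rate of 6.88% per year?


Formula: PV = FV / (1 + r)^n
Substituting: PV = $43,050.00 / (1 + 0.0688)^4
Discount factor: (1.0688)^4 = 1.304926
PV = $43,050.00 / 1.304926 = $32,990.38

$32,990.38


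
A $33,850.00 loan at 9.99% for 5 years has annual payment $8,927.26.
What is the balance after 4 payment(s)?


Formula: Balance = PV*(1+r)^k - PMT*((1+r)^k - 1)/r
Growth: (1 + 0.0999)^4 = 1.463568
Accumulated factor: ((1+r)^k - 1)/r = 4.640317
Balance = $33,850.00 * 1.463568 - $8,927.26 * 4.640317
Balance = $8,116.45

$8,116.45


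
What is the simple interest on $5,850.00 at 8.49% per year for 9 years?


Formula: I = P * r * t
Substituting: I = $5,850.00 * 0.0849 * 9
Step: I = $5,850.00 * 0.7641
I = $4,469.99

$4,469.99


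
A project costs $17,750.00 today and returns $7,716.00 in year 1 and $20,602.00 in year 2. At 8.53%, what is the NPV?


Formula: NPV = C0 + C1/(1+r) + C2/(1+r)^2
Discount C1: $7,716.00 / (1 + 0.0853) = $7,109.55
Discount C2: $20,602.00 / (1 + 0.0853)^2 = $17,490.80
NPV = -$17,750.00 + $7,109.55 + $17,490.80 = $6,850.36

$6,850.36


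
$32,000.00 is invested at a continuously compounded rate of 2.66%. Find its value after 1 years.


Formula: FV = P * e^(r*t)
Exponent: r*t = 0.0266 * 1 = 0.0266
e^(0.0266) = 1.026957
FV = $32,000.00 * 1.026957 = $32,862.62

$32,862.62


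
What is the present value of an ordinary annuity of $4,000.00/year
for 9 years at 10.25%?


Formula: PV = PMT * (1 - (1+r)^(-n)) / r
Discount factor: (1 + 0.1025)^(-9) = 0.415521
Bracket: 1 - 0.415521 = 0.584479
PV = $4,000.00 * 0.584479 / 0.1025 = $22,808.95

$22,808.95


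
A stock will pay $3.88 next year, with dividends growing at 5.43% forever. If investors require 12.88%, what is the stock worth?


Formula: P = D1 / (r - g)
Spread: r - g = 0.1288 - 0.0543 = 0.0745
Substituting: P = $3.88 / 0.0745
P = $52.08

$52.08


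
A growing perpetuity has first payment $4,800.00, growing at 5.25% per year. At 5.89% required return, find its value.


Formula: PV = C / (r - g)
Spread: r - g = 0.0589 - 0.0525 = 0.0064
Substituting: PV = $4,800.00 / 0.0064
PV = $750,000.00

$750,000.00


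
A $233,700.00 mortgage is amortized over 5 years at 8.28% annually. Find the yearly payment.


Formula: PMT = PV * r / (1 - (1+r)^(-n))
Denominator: 1 - (1 + 0.0828)^(-5) = 0.328171
Numerator: $233,700.00 * 0.0828 = 19350.36
PMT = 19350.36 / 0.328171 = $58,964.26

$58,964.26


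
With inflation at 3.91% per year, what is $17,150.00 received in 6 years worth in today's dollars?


Formula: Real value = nominal / (1 + inflation)^years
Price level: (1 + 0.0391)^6 = 1.258763
Real value = $17,150.00 / 1.258763 = $13,624.48

$13,624.48


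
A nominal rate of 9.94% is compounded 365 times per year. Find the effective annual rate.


Formula: EAR = (1 + r/m)^m - 1
Period rate: r/m = 0.0994 / 365 = 0.000272
Compounding: (1 + 0.000272)^365 = 1.104493
EAR = 1.104493 - 1 = 0.104493

0.104493


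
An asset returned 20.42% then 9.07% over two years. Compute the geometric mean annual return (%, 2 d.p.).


Formula: Geometric mean = ((1+r1)*(1+r2))^(1/2) - 1
Product: (1 + 0.2042) * (1 + 0.0907) = 1.2042 * 1.0907 = 1.313421
Square root: 1.313421^0.5 = 1.146046
Geometric mean = 1.146046 - 1 = 0.146046
As percentage: 14.60%

14.60%


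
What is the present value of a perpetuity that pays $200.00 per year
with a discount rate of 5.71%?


Formula: PV = C / r
Substituting: PV = $200.00 / 0.0571
PV = $3,502.63

$3,502.63


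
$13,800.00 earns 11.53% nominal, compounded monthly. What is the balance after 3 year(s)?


Formula: FV = P * (1 + r/m)^(m*t)
Period rate: r/m = 0.1153 / 12 = 0.009608
Total periods: m*t = 12 * 3 = 36
Growth factor: (1 + 0.009608)^36 = 1.41093
FV = $13,800.00 * 1.41093 = $19,470.83

$19,470.83


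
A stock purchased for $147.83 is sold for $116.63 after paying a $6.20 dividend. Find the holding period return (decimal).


Formula: HPR = (P1 - P0 + D) / P0
Gain: $116.63 - $147.83 + $6.20 = -$25.00
HPR = -$25.00 / $147.83 = -0.1691

-0.1691


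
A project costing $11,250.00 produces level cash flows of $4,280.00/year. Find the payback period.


Formula: Payback = investment / annual cash flow
Substituting: Payback = $11,250.00 / $4,280.00
Payback = 2.6285 years

2.6285 years


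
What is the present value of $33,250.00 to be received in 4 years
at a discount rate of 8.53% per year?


Formula: PV = FV / (1 + r)^n
Substituting: PV = $33,250.00 / (1 + 0.0853)^4
Discount factor: (1.0853)^4 = 1.387392
PV = $33,250.00 / 1.387392 = $23,965.83

$23,965.83


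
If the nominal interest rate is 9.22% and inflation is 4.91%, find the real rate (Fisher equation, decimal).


Formula: (1 + r_real) = (1 + r_nom) / (1 + inflation)
Substituting: (1 + r_real) = 1.0922 / 1.0491
(1 + r_real) = 1.041083
r_real = 1.041083 - 1 = 0.041083

0.041083


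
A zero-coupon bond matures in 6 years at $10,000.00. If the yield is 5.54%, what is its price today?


Formula: Price = FV / (1 + r)^n
Substituting: Price = $10,000.00 / (1 + 0.0554)^6
Discount factor: (1.0554)^6 = 1.381982
Price = $10,000.00 / 1.381982 = $7,235.98

$7,235.98


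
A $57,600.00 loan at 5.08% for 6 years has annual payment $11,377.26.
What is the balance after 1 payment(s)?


Formula: Balance = PV*(1+r)^k - PMT*((1+r)^k - 1)/r
Growth: (1 + 0.0508)^1 = 1.0508
Accumulated factor: ((1+r)^k - 1)/r = 1.0
Balance = $57,600.00 * 1.0508 - $11,377.26 * 1.0
Balance = $49,148.82

$49,148.82


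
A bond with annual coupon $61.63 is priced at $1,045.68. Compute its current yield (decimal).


Formula: Current yield = annual coupon / price
Substituting: CY = $61.63 / $1,045.68
CY = 0.058938

0.058938


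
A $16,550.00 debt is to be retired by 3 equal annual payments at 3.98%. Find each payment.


Formula: PMT = PV * r / (1 - (1+r)^(-n))
Denominator: 1 - (1 + 0.0398)^(-3) = 0.110491
Numerator: $16,550.00 * 0.0398 = 658.69
PMT = 658.69 / 0.110491 = $5,961.50

$5,961.50


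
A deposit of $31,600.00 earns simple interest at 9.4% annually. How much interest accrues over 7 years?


Formula: I = P * r * t
Substituting: I = $31,600.00 * 0.094 * 7
Step: I = $31,600.00 * 0.658
I = $20,792.80

$20,792.80


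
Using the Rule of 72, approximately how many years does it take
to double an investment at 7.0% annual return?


Formula: Years ≈ 72 / r
Substituting: Years ≈ 72 / 7.0
Years ≈ 10.3

10.3 years


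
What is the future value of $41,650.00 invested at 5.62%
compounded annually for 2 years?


Formula: FV = P * (1 + r)^n
Substituting: FV = $41,650.00 * (1 + 0.0562)^2
Growth factor: (1.0562)^2 = 1.115558
FV = $41,650.00 * 1.115558 = $46,463.01

$46,463.01


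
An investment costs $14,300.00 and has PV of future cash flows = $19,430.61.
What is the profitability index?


Formula: PI = PV(cash flows) / initial investment
Substituting: PI = $19,430.61 / $14,300.00
PI = 1.3588

1.3588


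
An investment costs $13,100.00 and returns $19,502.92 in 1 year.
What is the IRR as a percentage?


Formula: IRR = C1/C0 - 1
Substituting: IRR = $19,502.92 / $13,100.00 - 1
Ratio: 1.488773 - 1 = 0.488773
IRR = 48.8773%

48.8773%


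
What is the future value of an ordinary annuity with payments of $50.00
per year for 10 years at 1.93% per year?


Formula: FV = PMT * ((1+r)^n - 1) / r
Growth factor: (1 + 0.0193)^10 = 1.210655
Numerator: 1.210655 - 1 = 0.210655
FV = $50.00 * 0.210655 / 0.0193 = $545.74

$545.74


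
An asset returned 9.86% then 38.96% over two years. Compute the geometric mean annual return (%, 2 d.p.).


Formula: Geometric mean = ((1+r1)*(1+r2))^(1/2) - 1
Product: (1 + 0.0986) * (1 + 0.3896) = 1.0986 * 1.3896 = 1.526615
Square root: 1.526615^0.5 = 1.235562
Geometric mean = 1.235562 - 1 = 0.235562
As percentage: 23.56%

23.56%


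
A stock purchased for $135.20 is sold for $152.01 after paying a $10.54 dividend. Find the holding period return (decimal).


Formula: HPR = (P1 - P0 + D) / P0
Gain: $152.01 - $135.20 + $10.54 = $27.35
HPR = $27.35 / $135.20 = 0.2023

0.2023


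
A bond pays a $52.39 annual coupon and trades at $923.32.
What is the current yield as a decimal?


Formula: Current yield = annual coupon / price
Substituting: CY = $52.39 / $923.32
CY = 0.056741

0.056741


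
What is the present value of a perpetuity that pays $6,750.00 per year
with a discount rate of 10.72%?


Formula: PV = C / r
Substituting: PV = $6,750.00 / 0.1072
PV = $62,966.42

$62,966.42


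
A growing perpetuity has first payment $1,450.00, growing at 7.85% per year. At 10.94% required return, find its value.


Formula: PV = C / (r - g)
Spread: r - g = 0.1094 - 0.0785 = 0.0309
Substituting: PV = $1,450.00 / 0.0309
PV = $46,925.57

$46,925.57


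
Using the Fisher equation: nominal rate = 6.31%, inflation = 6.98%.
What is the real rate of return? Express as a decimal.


Formula: (1 + r_real) = (1 + r_nom) / (1 + inflation)
Substituting: (1 + r_real) = 1.0631 / 1.0698
(1 + r_real) = 0.993737
r_real = 0.993737 - 1 = -0.006263

-0.006263


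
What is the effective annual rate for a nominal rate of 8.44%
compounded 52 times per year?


Formula: EAR = (1 + r/m)^m - 1
Period rate: r/m = 0.0844 / 52 = 0.001623
Compounding: (1 + 0.001623)^52 = 1.08799
EAR = 1.08799 - 1 = 0.08799

0.08799


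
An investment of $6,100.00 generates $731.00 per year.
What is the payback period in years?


Formula: Payback = investment / annual cash flow
Substituting: Payback = $6,100.00 / $731.00
Payback = 8.3447 years

8.3447 years


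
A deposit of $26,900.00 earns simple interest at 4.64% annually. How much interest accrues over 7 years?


Formula: I = P * r * t
Substituting: I = $26,900.00 * 0.0464 * 7
Step: I = $26,900.00 * 0.3248
I = $8,737.12

$8,737.12


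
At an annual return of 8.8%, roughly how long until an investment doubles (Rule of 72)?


Formula: Years ≈ 72 / r
Substituting: Years ≈ 72 / 8.8
Years ≈ 8.2

8.2 years


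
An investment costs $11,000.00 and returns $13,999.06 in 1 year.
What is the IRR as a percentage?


Formula: IRR = C1/C0 - 1
Substituting: IRR = $13,999.06 / $11,000.00 - 1
Ratio: 1.272642 - 1 = 0.272642
IRR = 27.2642%

27.2642%


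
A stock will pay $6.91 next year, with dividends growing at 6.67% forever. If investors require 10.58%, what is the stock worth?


Formula: P = D1 / (r - g)
Spread: r - g = 0.1058 - 0.0667 = 0.0391
Substituting: P = $6.91 / 0.0391
P = $176.73

$176.73


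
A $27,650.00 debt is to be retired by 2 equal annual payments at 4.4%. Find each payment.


Formula: PMT = PV * r / (1 - (1+r)^(-n))
Denominator: 1 - (1 + 0.044)^(-2) = 0.082515
Numerator: $27,650.00 * 0.044 = 1216.6
PMT = 1216.6 / 0.082515 = $14,744.00

$14,744.00


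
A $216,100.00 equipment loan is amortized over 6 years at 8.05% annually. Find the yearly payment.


Formula: PMT = PV * r / (1 - (1+r)^(-n))
Denominator: 1 - (1 + 0.0805)^(-6) = 0.371578
Numerator: $216,100.00 * 0.0805 = 17396.05
PMT = 17396.05 / 0.371578 = $46,816.68

$46,816.68


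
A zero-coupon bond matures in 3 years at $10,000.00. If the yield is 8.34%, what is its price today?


Formula: Price = FV / (1 + r)^n
Substituting: Price = $10,000.00 / (1 + 0.0834)^3
Discount factor: (1.0834)^3 = 1.271647
Price = $10,000.00 / 1.271647 = $7,863.82

$7,863.82


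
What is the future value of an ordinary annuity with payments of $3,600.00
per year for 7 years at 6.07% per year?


Formula: FV = PMT * ((1+r)^n - 1) / r
Growth factor: (1 + 0.0607)^7 = 1.510595
Numerator: 1.510595 - 1 = 0.510595
FV = $3,600.00 * 0.510595 / 0.0607 = $30,282.39

$30,282.39


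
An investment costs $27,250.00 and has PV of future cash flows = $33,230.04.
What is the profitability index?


Formula: PI = PV(cash flows) / initial investment
Substituting: PI = $33,230.04 / $27,250.00
PI = 1.2195

1.2195


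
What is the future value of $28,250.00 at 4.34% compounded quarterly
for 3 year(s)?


Formula: FV = P * (1 + r/m)^(m*t)
Period rate: r/m = 0.0434 / 4 = 0.01085
Total periods: m*t = 4 * 3 = 12
Growth factor: (1 + 0.01085)^12 = 1.138258
FV = $28,250.00 * 1.138258 = $32,155.78

$32,155.78


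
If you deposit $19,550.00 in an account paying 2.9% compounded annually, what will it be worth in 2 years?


Formula: FV = P * (1 + r)^n
Substituting: FV = $19,550.00 * (1 + 0.029)^2
Growth factor: (1.029)^2 = 1.058841
FV = $19,550.00 * 1.058841 = $20,700.34

$20,700.34


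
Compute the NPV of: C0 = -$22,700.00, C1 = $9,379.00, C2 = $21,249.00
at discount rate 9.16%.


Formula: NPV = C0 + C1/(1+r) + C2/(1+r)^2
Discount C1: $9,379.00 / (1 + 0.0916) = $8,591.98
Discount C2: $21,249.00 / (1 + 0.0916)^2 = $17,832.47
NPV = -$22,700.00 + $8,591.98 + $17,832.47 = $3,724.44

$3,724.44


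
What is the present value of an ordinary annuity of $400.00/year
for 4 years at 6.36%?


Formula: PV = PMT * (1 - (1+r)^(-n)) / r
Discount factor: (1 + 0.0636)^(-4) = 0.781424
Bracket: 1 - 0.781424 = 0.218576
PV = $400.00 * 0.218576 / 0.0636 = $1,374.69

$1,374.69


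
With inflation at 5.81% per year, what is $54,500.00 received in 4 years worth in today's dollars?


Formula: Real value = nominal / (1 + inflation)^years
Price level: (1 + 0.0581)^4 = 1.25345
Real value = $54,500.00 / 1.25345 = $43,480.01

$43,480.01


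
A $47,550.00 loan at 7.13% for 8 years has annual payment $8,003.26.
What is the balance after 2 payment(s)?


Formula: Balance = PV*(1+r)^k - PMT*((1+r)^k - 1)/r
Growth: (1 + 0.0713)^2 = 1.147684
Accumulated factor: ((1+r)^k - 1)/r = 2.0713
Balance = $47,550.00 * 1.147684 - $8,003.26 * 2.0713
Balance = $37,995.21

$37,995.21


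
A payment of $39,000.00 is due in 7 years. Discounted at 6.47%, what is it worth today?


Formula: PV = FV / (1 + r)^n
Substituting: PV = $39,000.00 / (1 + 0.0647)^7
Discount factor: (1.0647)^7 = 1.550925
PV = $39,000.00 / 1.550925 = $25,146.28

$25,146.28


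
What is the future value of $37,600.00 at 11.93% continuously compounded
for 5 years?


Formula: FV = P * e^(r*t)
Exponent: r*t = 0.1193 * 5 = 0.5965
e^(0.5965) = 1.815753
FV = $37,600.00 * 1.815753 = $68,272.30

$68,272.30


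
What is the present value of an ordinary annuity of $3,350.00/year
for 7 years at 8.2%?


Formula: PV = PMT * (1 - (1+r)^(-n)) / r
Discount factor: (1 + 0.082)^(-7) = 0.575982
Bracket: 1 - 0.575982 = 0.424018
PV = $3,350.00 * 0.424018 / 0.082 = $17,322.67

$17,322.67


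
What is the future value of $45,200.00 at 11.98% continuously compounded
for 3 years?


Formula: FV = P * e^(r*t)
Exponent: r*t = 0.1198 * 3 = 0.3594
e^(0.3594) = 1.43247
FV = $45,200.00 * 1.43247 = $64,747.63

$64,747.63


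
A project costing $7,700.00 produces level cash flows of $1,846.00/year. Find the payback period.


Formula: Payback = investment / annual cash flow
Substituting: Payback = $7,700.00 / $1,846.00
Payback = 4.1712 years

4.1712 years


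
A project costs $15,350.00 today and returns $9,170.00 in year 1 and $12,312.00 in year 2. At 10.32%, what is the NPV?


Formula: NPV = C0 + C1/(1+r) + C2/(1+r)^2
Discount C1: $9,170.00 / (1 + 0.1032) = $8,312.18
Discount C2: $12,312.00 / (1 + 0.1032)^2 = $10,116.26
NPV = -$15,350.00 + $8,312.18 + $10,116.26 = $3,078.45

$3,078.45


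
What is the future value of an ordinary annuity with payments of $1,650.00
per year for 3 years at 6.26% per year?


Formula: FV = PMT * ((1+r)^n - 1) / r
Growth factor: (1 + 0.0626)^3 = 1.199802
Numerator: 1.199802 - 1 = 0.199802
FV = $1,650.00 * 0.199802 / 0.0626 = $5,266.34

$5,266.34


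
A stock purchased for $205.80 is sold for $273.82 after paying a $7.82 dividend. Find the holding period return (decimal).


Formula: HPR = (P1 - P0 + D) / P0
Gain: $273.82 - $205.80 + $7.82 = $75.84
HPR = $75.84 / $205.80 = 0.3685

0.3685


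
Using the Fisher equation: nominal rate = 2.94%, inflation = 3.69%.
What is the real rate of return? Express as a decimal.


Formula: (1 + r_real) = (1 + r_nom) / (1 + inflation)
Substituting: (1 + r_real) = 1.0294 / 1.0369
(1 + r_real) = 0.992767
r_real = 0.992767 - 1 = -0.007233

-0.007233


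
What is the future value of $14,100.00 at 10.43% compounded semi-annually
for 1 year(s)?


Formula: FV = P * (1 + r/m)^(m*t)
Period rate: r/m = 0.1043 / 2 = 0.05215
Total periods: m*t = 2 * 1 = 2
Growth factor: (1 + 0.05215)^2 = 1.10702
FV = $14,100.00 * 1.10702 = $15,608.98

$15,608.98


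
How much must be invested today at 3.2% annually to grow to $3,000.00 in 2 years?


Formula: PV = FV / (1 + r)^n
Substituting: PV = $3,000.00 / (1 + 0.032)^2
Discount factor: (1.032)^2 = 1.065024
PV = $3,000.00 / 1.065024 = $2,816.84

$2,816.84


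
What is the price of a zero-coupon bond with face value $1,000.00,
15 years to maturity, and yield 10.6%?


Formula: Price = FV / (1 + r)^n
Substituting: Price = $1,000.00 / (1 + 0.106)^15
Discount factor: (1.106)^15 = 4.532386
Price = $1,000.00 / 4.532386 = $220.63

$220.63


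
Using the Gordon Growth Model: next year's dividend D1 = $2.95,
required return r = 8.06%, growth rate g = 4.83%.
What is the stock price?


Formula: P = D1 / (r - g)
Spread: r - g = 0.0806 - 0.0483 = 0.0323
Substituting: P = $2.95 / 0.0323
P = $91.33

$91.33


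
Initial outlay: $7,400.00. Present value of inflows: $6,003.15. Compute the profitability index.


Formula: PI = PV(cash flows) / initial investment
Substituting: PI = $6,003.15 / $7,400.00
PI = 0.8112

0.8112


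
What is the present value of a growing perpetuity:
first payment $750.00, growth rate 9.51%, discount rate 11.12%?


Formula: PV = C / (r - g)
Spread: r - g = 0.1112 - 0.0951 = 0.0161
Substituting: PV = $750.00 / 0.0161
PV = $46,583.85

$46,583.85


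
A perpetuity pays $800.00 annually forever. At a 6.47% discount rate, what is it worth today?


Formula: PV = C / r
Substituting: PV = $800.00 / 0.0647
PV = $12,364.76

$12,364.76


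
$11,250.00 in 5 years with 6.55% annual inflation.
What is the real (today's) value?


Formula: Real value = nominal / (1 + inflation)^years
Price level: (1 + 0.0655)^5 = 1.373306
Real value = $11,250.00 / 1.373306 = $8,191.91

$8,191.91


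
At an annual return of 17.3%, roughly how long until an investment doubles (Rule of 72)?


Formula: Years ≈ 72 / r
Substituting: Years ≈ 72 / 17.3
Years ≈ 4.2

4.2 years


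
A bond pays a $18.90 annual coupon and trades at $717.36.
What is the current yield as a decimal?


Formula: Current yield = annual coupon / price
Substituting: CY = $18.90 / $717.36
CY = 0.026347

0.026347


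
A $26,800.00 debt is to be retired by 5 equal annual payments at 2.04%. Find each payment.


Formula: PMT = PV * r / (1 - (1+r)^(-n))
Denominator: 1 - (1 + 0.0204)^(-5) = 0.096043
Numerator: $26,800.00 * 0.0204 = 546.72
PMT = 546.72 / 0.096043 = $5,692.45

$5,692.45


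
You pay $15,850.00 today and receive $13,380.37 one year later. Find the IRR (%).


Formula: IRR = C1/C0 - 1
Substituting: IRR = $13,380.37 / $15,850.00 - 1
Ratio: 0.844187 - 1 = -0.155813
IRR = -15.5813%

-15.5813%


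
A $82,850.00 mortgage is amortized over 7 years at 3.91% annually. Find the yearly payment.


Formula: PMT = PV * r / (1 - (1+r)^(-n))
Denominator: 1 - (1 + 0.0391)^(-7) = 0.235463
Numerator: $82,850.00 * 0.0391 = 3239.435
PMT = 3239.435 / 0.235463 = $13,757.73

$13,757.73


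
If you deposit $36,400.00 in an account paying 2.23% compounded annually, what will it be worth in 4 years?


Formula: FV = P * (1 + r)^n
Substituting: FV = $36,400.00 * (1 + 0.0223)^4
Growth factor: (1.0223)^4 = 1.092228
FV = $36,400.00 * 1.092228 = $39,757.11

$39,757.11


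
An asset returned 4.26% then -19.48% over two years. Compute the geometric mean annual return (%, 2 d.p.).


Formula: Geometric mean = ((1+r1)*(1+r2))^(1/2) - 1
Product: (1 + 0.0426) * (1 + -0.1948) = 1.0426 * 0.8052 = 0.839502
Square root: 0.839502^0.5 = 0.916243
Geometric mean = 0.916243 - 1 = -0.083757
As percentage: -8.38%

-8.38%


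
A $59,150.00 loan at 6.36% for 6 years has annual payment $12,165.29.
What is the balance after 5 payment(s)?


Formula: Balance = PV*(1+r)^k - PMT*((1+r)^k - 1)/r
Growth: (1 + 0.0636)^5 = 1.361105
Accumulated factor: ((1+r)^k - 1)/r = 5.677752
Balance = $59,150.00 * 1.361105 - $12,165.29 * 5.677752
Balance = $11,437.86

$11,437.86


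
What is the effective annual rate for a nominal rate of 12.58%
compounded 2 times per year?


Formula: EAR = (1 + r/m)^m - 1
Period rate: r/m = 0.1258 / 2 = 0.0629
Compounding: (1 + 0.0629)^2 = 1.129756
EAR = 1.129756 - 1 = 0.129756

0.129756


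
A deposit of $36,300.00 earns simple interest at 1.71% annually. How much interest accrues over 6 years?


Formula: I = P * r * t
Substituting: I = $36,300.00 * 0.0171 * 6
Step: I = $36,300.00 * 0.1026
I = $3,724.38

$3,724.38


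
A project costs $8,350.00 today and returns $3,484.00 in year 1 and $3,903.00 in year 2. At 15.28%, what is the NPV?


Formula: NPV = C0 + C1/(1+r) + C2/(1+r)^2
Discount C1: $3,484.00 / (1 + 0.1528) = $3,022.21
Discount C2: $3,903.00 / (1 + 0.1528)^2 = $2,936.91
NPV = -$8,350.00 + $3,022.21 + $2,936.91 = -$2,390.88

-$2,390.88


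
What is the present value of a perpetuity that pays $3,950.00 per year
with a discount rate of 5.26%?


Formula: PV = C / r
Substituting: PV = $3,950.00 / 0.0526
PV = $75,095.06

$75,095.06


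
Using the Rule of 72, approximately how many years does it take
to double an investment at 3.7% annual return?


Formula: Years ≈ 72 / r
Substituting: Years ≈ 72 / 3.7
Years ≈ 19.5

19.5 years


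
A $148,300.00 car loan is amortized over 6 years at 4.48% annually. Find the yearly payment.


Formula: PMT = PV * r / (1 - (1+r)^(-n))
Denominator: 1 - (1 + 0.0448)^(-6) = 0.231222
Numerator: $148,300.00 * 0.0448 = 6643.84
PMT = 6643.84 / 0.231222 = $28,733.61

$28,733.61


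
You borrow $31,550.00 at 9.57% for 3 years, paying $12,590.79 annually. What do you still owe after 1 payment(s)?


Formula: Balance = PV*(1+r)^k - PMT*((1+r)^k - 1)/r
Growth: (1 + 0.0957)^1 = 1.0957
Accumulated factor: ((1+r)^k - 1)/r = 1.0
Balance = $31,550.00 * 1.0957 - $12,590.79 * 1.0
Balance = $21,978.55

$21,978.55


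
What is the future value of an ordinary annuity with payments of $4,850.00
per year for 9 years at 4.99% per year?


Formula: FV = PMT * ((1+r)^n - 1) / r
Growth factor: (1 + 0.0499)^9 = 1.549999
Numerator: 1.549999 - 1 = 0.549999
FV = $4,850.00 * 0.549999 / 0.0499 = $53,456.82

$53,456.82


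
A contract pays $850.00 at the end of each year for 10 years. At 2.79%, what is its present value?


Formula: PV = PMT * (1 - (1+r)^(-n)) / r
Discount factor: (1 + 0.0279)^(-10) = 0.759436
Bracket: 1 - 0.759436 = 0.240564
PV = $850.00 * 0.240564 / 0.0279 = $7,329.00

$7,329.00


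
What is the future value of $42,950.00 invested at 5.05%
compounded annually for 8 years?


Formula: FV = P * (1 + r)^n
Substituting: FV = $42,950.00 * (1 + 0.0505)^8
Growth factor: (1.0505)^8 = 1.483093
FV = $42,950.00 * 1.483093 = $63,698.85

$63,698.85


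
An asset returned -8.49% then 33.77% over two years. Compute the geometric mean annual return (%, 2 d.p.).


Formula: Geometric mean = ((1+r1)*(1+r2))^(1/2) - 1
Product: (1 + -0.0849) * (1 + 0.3377) = 0.9151 * 1.3377 = 1.224129
Square root: 1.224129^0.5 = 1.106404
Geometric mean = 1.106404 - 1 = 0.106404
As percentage: 10.64%

10.64%


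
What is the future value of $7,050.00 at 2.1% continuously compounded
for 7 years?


Formula: FV = P * e^(r*t)
Exponent: r*t = 0.021 * 7 = 0.147
e^(0.147) = 1.158354
FV = $7,050.00 * 1.158354 = $8,166.40

$8,166.40


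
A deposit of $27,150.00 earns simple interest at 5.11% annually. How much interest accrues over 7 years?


Formula: I = P * r * t
Substituting: I = $27,150.00 * 0.0511 * 7
Step: I = $27,150.00 * 0.3577
I = $9,711.56

$9,711.56


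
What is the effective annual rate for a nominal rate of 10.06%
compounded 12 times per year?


Formula: EAR = (1 + r/m)^m - 1
Period rate: r/m = 0.1006 / 12 = 0.008383
Compounding: (1 + 0.008383)^12 = 1.105371
EAR = 1.105371 - 1 = 0.105371

0.105371


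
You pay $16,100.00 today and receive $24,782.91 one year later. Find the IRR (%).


Formula: IRR = C1/C0 - 1
Substituting: IRR = $24,782.91 / $16,100.00 - 1
Ratio: 1.539311 - 1 = 0.539311
IRR = 53.9311%

53.9311%


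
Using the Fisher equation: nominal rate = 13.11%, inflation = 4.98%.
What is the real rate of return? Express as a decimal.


Formula: (1 + r_real) = (1 + r_nom) / (1 + inflation)
Substituting: (1 + r_real) = 1.1311 / 1.0498
(1 + r_real) = 1.077443
r_real = 1.077443 - 1 = 0.077443

0.077443


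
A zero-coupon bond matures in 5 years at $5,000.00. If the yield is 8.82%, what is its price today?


Formula: Price = FV / (1 + r)^n
Substituting: Price = $5,000.00 / (1 + 0.0882)^5
Discount factor: (1.0882)^5 = 1.525962
Price = $5,000.00 / 1.525962 = $3,276.62

$3,276.62


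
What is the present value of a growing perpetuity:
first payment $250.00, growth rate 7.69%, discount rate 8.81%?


Formula: PV = C / (r - g)
Spread: r - g = 0.0881 - 0.0769 = 0.0112
Substituting: PV = $250.00 / 0.0112
PV = $22,321.43

$22,321.43


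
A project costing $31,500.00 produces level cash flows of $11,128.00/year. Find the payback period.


Formula: Payback = investment / annual cash flow
Substituting: Payback = $31,500.00 / $11,128.00
Payback = 2.8307 years

2.8307 years


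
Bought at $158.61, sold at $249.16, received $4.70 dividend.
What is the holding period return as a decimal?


Formula: HPR = (P1 - P0 + D) / P0
Gain: $249.16 - $158.61 + $4.70 = $95.25
HPR = $95.25 / $158.61 = 0.6005

0.6005


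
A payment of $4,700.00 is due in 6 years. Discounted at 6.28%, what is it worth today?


Formula: PV = FV / (1 + r)^n
Substituting: PV = $4,700.00 / (1 + 0.0628)^6
Discount factor: (1.0628)^6 = 1.44115
PV = $4,700.00 / 1.44115 = $3,261.28

$3,261.28


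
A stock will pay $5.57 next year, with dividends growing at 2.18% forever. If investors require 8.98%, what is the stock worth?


Formula: P = D1 / (r - g)
Spread: r - g = 0.0898 - 0.0218 = 0.068
Substituting: P = $5.57 / 0.068
P = $81.91

$81.91


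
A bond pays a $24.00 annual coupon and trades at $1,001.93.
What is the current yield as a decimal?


Formula: Current yield = annual coupon / price
Substituting: CY = $24.00 / $1,001.93
CY = 0.023954

0.023954


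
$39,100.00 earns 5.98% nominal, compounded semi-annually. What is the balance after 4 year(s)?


Formula: FV = P * (1 + r/m)^(m*t)
Period rate: r/m = 0.0598 / 2 = 0.0299
Total periods: m*t = 2 * 4 = 8
Growth factor: (1 + 0.0299)^8 = 1.265787
FV = $39,100.00 * 1.265787 = $49,492.25

$49,492.25


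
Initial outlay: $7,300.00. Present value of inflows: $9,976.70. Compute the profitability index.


Formula: PI = PV(cash flows) / initial investment
Substituting: PI = $9,976.70 / $7,300.00
PI = 1.3667

1.3667


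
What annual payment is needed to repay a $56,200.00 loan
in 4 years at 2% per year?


Formula: PMT = PV * r / (1 - (1+r)^(-n))
Denominator: 1 - (1 + 0.02)^(-4) = 0.076155
Numerator: $56,200.00 * 0.02 = 1124.0
PMT = 1124.0 / 0.076155 = $14,759.45

$14,759.45


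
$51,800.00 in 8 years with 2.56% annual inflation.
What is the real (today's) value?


Formula: Real value = nominal / (1 + inflation)^years
Price level: (1 + 0.0256)^8 = 1.22412
Real value = $51,800.00 / 1.22412 = $42,316.10

$42,316.10


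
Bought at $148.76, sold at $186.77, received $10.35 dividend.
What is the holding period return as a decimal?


Formula: HPR = (P1 - P0 + D) / P0
Gain: $186.77 - $148.76 + $10.35 = $48.36
HPR = $48.36 / $148.76 = 0.3251

0.3251


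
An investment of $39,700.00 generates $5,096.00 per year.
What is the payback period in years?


Formula: Payback = investment / annual cash flow
Substituting: Payback = $39,700.00 / $5,096.00
Payback = 7.7904 years

7.7904 years


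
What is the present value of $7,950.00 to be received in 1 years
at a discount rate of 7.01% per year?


Formula: PV = FV / (1 + r)^n
Substituting: PV = $7,950.00 / (1 + 0.0701)^1
Discount factor: (1.0701)^1 = 1.0701
PV = $7,950.00 / 1.0701 = $7,429.21

$7,429.21


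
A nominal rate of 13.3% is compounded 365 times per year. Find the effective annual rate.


Formula: EAR = (1 + r/m)^m - 1
Period rate: r/m = 0.133 / 365 = 0.000364
Compounding: (1 + 0.000364)^365 = 1.142222
EAR = 1.142222 - 1 = 0.142222

0.142222


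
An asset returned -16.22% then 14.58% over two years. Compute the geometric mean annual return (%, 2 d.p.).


Formula: Geometric mean = ((1+r1)*(1+r2))^(1/2) - 1
Product: (1 + -0.1622) * (1 + 0.1458) = 0.8378 * 1.1458 = 0.959951
Square root: 0.959951^0.5 = 0.979771
Geometric mean = 0.979771 - 1 = -0.020229
As percentage: -2.02%

-2.02%


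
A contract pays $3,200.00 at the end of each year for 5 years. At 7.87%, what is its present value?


Formula: PV = PMT * (1 - (1+r)^(-n)) / r
Discount factor: (1 + 0.0787)^(-5) = 0.684694
Bracket: 1 - 0.684694 = 0.315306
PV = $3,200.00 * 0.315306 / 0.0787 = $12,820.57

$12,820.57


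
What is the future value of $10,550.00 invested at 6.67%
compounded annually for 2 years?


Formula: FV = P * (1 + r)^n
Substituting: FV = $10,550.00 * (1 + 0.0667)^2
Growth factor: (1.0667)^2 = 1.137849
FV = $10,550.00 * 1.137849 = $12,004.31

$12,004.31


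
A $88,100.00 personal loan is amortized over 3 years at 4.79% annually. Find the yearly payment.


Formula: PMT = PV * r / (1 - (1+r)^(-n))
Denominator: 1 - (1 + 0.0479)^(-3) = 0.130959
Numerator: $88,100.00 * 0.0479 = 4219.99
PMT = 4219.99 / 0.130959 = $32,223.85

$32,223.85


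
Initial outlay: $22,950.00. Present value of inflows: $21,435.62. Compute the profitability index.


Formula: PI = PV(cash flows) / initial investment
Substituting: PI = $21,435.62 / $22,950.00
PI = 0.934

0.934


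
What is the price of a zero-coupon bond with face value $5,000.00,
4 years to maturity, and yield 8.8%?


Formula: Price = FV / (1 + r)^n
Substituting: Price = $5,000.00 / (1 + 0.088)^4
Discount factor: (1.088)^4 = 1.40125
Price = $5,000.00 / 1.40125 = $3,568.24

$3,568.24
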